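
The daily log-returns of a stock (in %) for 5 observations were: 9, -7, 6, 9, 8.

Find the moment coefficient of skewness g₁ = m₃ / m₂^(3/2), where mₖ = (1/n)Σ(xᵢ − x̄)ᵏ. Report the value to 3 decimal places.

-1.386

x̄ = (9 - 7 + 6 + 9 + 8) / 5 = 5.0000
deviations (xᵢ − x̄): 4.0000, -12.0000, 1.0000, 4.0000, 3.0000
Σ(xᵢ − x̄)² = 186.0000 ⇒ m₂ = 186.0000/5 = 37.20000
Σ(xᵢ − x̄)³ = -1572.0000 ⇒ m₃ = -1572.0000/5 = -314.40000
m₂^(3/2) = 37.20000^(1.5) = 226.88951
g₁ = m₃ / m₂^(3/2) = -314.40000 / 226.88951 ≈ -1.386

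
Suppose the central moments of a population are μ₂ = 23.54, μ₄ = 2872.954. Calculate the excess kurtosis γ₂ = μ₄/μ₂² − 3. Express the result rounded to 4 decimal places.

μ₂² = 23.54² = 554.13160
μ₄/μ₂² = 2872.954 / 554.13160 = 5.18461
γ₂ = 5.18461 − 3 ≈ 2.1846

2.1846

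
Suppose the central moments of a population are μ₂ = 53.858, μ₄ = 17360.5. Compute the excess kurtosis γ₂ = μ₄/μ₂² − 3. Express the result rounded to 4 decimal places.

2.9850

μ₂² = 53.858² = 2900.68416
μ₄/μ₂² = 17360.5 / 2900.68416 = 5.98497
γ₂ = 5.98497 − 3 ≈ 2.9850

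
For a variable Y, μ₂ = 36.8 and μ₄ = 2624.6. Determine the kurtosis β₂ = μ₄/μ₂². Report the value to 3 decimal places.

1.938

μ₂² = 36.8² = 1354.24000
μ₄/μ₂² = 2624.6 / 1354.24000 = 1.93806
β₂ ≈ 1.938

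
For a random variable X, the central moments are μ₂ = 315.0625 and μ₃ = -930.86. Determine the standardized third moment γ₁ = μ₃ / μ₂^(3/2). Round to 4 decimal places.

-0.1665

σ = √μ₂ = √315.0625 = 17.75000
σ³ = μ₂^(3/2) = 5592.35938
γ₁ = μ₃/σ³ = -930.86 / 5592.35938 ≈ -0.1665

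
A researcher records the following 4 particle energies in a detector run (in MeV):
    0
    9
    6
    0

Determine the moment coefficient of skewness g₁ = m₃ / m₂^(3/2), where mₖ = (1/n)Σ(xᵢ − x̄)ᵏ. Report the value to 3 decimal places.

x̄ = (0 + 9 + 6 + 0) / 4 = 3.7500
deviations (xᵢ − x̄): -3.7500, 5.2500, 2.2500, -3.7500
Σ(xᵢ − x̄)² = 60.7500 ⇒ m₂ = 60.7500/4 = 15.18750
Σ(xᵢ − x̄)³ = 50.6250 ⇒ m₃ = 50.6250/4 = 12.65625
m₂^(3/2) = 15.18750^(1.5) = 59.18742
g₁ = m₃ / m₂^(3/2) = 12.65625 / 59.18742 ≈ 0.214

0.214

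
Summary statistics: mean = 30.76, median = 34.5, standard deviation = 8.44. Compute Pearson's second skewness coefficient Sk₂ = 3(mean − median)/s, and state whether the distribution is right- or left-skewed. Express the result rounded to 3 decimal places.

Sk₂ = 3(30.76 − 34.5) / 8.44 = 3 × -3.7400 / 8.44
    = -11.2200 / 8.44 ≈ -1.329
Sk₂ < 0 ⇒ mean < median ⇒ left-skewed (negative skew).

-1.329, left-skewed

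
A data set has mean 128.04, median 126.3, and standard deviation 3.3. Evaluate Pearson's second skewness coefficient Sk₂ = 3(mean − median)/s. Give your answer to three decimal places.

1.582

Sk₂ = 3(128.04 − 126.3) / 3.3 = 3 × 1.7400 / 3.3
    = 5.2200 / 3.3 ≈ 1.582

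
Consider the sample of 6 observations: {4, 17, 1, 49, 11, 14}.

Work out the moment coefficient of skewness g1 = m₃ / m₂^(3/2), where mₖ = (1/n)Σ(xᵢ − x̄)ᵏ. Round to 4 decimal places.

1.3102

x̄ = (4 + 17 + 1 + 49 + 11 + 14) / 6 = 16.0000
deviations (xᵢ − x̄): -12.0000, 1.0000, -15.0000, 33.0000, -5.0000, -2.0000
Σ(xᵢ − x̄)² = 1488.0000 ⇒ m₂ = 1488.0000/6 = 248.00000
Σ(xᵢ − x̄)³ = 30702.0000 ⇒ m₃ = 30702.0000/6 = 5117.00000
m₂^(3/2) = 248.00000^(1.5) = 3905.50791
g1 = m₃ / m₂^(3/2) = 5117.00000 / 3905.50791 ≈ 1.3102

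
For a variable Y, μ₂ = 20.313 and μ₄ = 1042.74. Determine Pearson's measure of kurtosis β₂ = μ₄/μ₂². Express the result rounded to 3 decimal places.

μ₂² = 20.313² = 412.61797
μ₄/μ₂² = 1042.74 / 412.61797 = 2.52713
β₂ ≈ 2.527

2.527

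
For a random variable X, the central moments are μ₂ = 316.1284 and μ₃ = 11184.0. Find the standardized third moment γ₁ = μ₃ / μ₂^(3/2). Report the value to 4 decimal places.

1.9898

σ = √μ₂ = √316.1284 = 17.78000
σ³ = μ₂^(3/2) = 5620.76295
γ₁ = μ₃/σ³ = 11184.0 / 5620.76295 ≈ 1.9898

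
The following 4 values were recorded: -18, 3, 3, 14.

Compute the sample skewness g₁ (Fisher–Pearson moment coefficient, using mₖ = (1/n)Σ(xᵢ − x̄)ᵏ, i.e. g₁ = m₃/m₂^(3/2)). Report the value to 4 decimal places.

x̄ = (-18 + 3 + 3 + 14) / 4 = 0.5000
deviations (xᵢ − x̄): -18.5000, 2.5000, 2.5000, 13.5000
Σ(xᵢ − x̄)² = 537.0000 ⇒ m₂ = 537.0000/4 = 134.25000
Σ(xᵢ − x̄)³ = -3840.0000 ⇒ m₃ = -3840.0000/4 = -960.00000
m₂^(3/2) = 134.25000^(1.5) = 1555.50511
g₁ = m₃ / m₂^(3/2) = -960.00000 / 1555.50511 ≈ -0.6172

-0.6172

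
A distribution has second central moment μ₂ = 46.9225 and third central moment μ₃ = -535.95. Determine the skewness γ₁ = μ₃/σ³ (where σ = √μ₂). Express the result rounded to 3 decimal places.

σ = √μ₂ = √46.9225 = 6.85000
σ³ = μ₂^(3/2) = 321.41913
γ₁ = μ₃/σ³ = -535.95 / 321.41913 ≈ -1.667

-1.667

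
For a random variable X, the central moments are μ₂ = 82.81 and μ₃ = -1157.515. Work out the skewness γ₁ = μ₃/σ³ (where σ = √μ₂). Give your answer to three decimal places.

σ = √μ₂ = √82.81 = 9.10000
σ³ = μ₂^(3/2) = 753.57100
γ₁ = μ₃/σ³ = -1157.515 / 753.57100 ≈ -1.536

-1.536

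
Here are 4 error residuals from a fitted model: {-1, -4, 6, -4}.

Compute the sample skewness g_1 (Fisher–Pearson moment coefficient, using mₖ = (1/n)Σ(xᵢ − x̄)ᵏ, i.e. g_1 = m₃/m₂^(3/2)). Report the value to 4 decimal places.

0.8760

x̄ = (-1 - 4 + 6 - 4) / 4 = -0.7500
deviations (xᵢ − x̄): -0.2500, -3.2500, 6.7500, -3.2500
Σ(xᵢ − x̄)² = 66.7500 ⇒ m₂ = 66.7500/4 = 16.68750
Σ(xᵢ − x̄)³ = 238.8750 ⇒ m₃ = 238.8750/4 = 59.71875
m₂^(3/2) = 16.68750^(1.5) = 68.16900
g_1 = m₃ / m₂^(3/2) = 59.71875 / 68.16900 ≈ 0.8760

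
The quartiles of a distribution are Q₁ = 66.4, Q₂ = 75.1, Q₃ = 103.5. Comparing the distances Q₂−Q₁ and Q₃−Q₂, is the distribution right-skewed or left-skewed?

right-skewed

Q₂ − Q₁ = 8.7;  Q₃ − Q₂ = 28.4
Q₃ − Q₂ > Q₂ − Q₁ ⇒ the upper half is more spread out ⇒ right-skewed.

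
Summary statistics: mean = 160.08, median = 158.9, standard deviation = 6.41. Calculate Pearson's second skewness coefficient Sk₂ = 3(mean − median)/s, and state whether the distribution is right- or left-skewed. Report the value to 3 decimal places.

0.552, right-skewed

Sk₂ = 3(160.08 − 158.9) / 6.41 = 3 × 1.1800 / 6.41
    = 3.5400 / 6.41 ≈ 0.552
Sk₂ > 0 ⇒ mean > median ⇒ right-skewed (positive skew).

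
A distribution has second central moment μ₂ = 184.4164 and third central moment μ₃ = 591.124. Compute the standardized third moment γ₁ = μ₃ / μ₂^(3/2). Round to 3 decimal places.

σ = √μ₂ = √184.4164 = 13.58000
σ³ = μ₂^(3/2) = 2504.37471
γ₁ = μ₃/σ³ = 591.124 / 2504.37471 ≈ 0.236

0.236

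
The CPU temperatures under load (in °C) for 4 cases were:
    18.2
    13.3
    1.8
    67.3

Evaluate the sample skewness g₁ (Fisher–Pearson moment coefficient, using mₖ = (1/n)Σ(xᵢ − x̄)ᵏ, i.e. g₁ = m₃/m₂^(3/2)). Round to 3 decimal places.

0.956

x̄ = (18.2 + 13.3 + 1.8 + 67.3) / 4 = 25.1500
deviations (xᵢ − x̄): -6.9500, -11.8500, -23.3500, 42.1500
Σ(xᵢ − x̄)² = 2510.5700 ⇒ m₂ = 2510.5700/4 = 627.64250
Σ(xᵢ − x̄)³ = 60153.9840 ⇒ m₃ = 60153.9840/4 = 15038.49600
m₂^(3/2) = 627.64250^(1.5) = 15724.19842
g₁ = m₃ / m₂^(3/2) = 15038.49600 / 15724.19842 ≈ 0.956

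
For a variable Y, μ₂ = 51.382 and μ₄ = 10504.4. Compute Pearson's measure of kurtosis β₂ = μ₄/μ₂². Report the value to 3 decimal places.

μ₂² = 51.382² = 2640.10992
μ₄/μ₂² = 10504.4 / 2640.10992 = 3.97877
β₂ ≈ 3.979

3.979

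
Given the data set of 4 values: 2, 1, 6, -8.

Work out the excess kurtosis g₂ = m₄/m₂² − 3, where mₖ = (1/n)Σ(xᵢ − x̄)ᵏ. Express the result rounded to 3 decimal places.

x̄ = 0.2500
Σ(xᵢ − x̄)² = 104.7500 ⇒ m₂ = 26.18750
Σ(xᵢ − x̄)⁴ = 5735.3281 ⇒ m₄ = 1433.83203
m₂² = 685.78516
g₂ = m₄/m₂² − 3 = 2.09079 − 3 ≈ -0.909

-0.909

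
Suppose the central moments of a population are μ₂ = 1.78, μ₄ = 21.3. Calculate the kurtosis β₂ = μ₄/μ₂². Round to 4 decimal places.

μ₂² = 1.78² = 3.16840
μ₄/μ₂² = 21.3 / 3.16840 = 6.72264
β₂ ≈ 6.7226

6.7226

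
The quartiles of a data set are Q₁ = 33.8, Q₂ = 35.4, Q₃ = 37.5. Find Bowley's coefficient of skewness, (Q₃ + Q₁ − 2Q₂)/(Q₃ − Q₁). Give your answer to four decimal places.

numerator: Q₃ + Q₁ − 2Q₂ = 37.5 + 33.8 − 2×35.4 = 0.5000
denominator: Q₃ − Q₁ = 37.5 − 33.8 = 3.7000
Bowley skewness = 0.5000 / 3.7000 ≈ 0.1351

0.1351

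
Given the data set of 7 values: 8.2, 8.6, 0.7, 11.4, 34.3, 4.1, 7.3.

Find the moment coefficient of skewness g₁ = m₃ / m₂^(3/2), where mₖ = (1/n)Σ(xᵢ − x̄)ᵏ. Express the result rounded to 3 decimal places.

1.617

x̄ = (8.2 + 8.6 + 0.7 + 11.4 + 34.3 + 4.1 + 7.3) / 7 = 10.6571
deviations (xᵢ − x̄): -2.4571, -2.0571, -9.9571, 0.7429, 23.6429, -6.5571, -3.3571
Σ(xᵢ − x̄)² = 723.2171 ⇒ m₂ = 723.2171/7 = 103.31673
Σ(xᵢ − x̄)³ = 11885.8986 ⇒ m₃ = 11885.8986/7 = 1697.98552
m₂^(3/2) = 103.31673^(1.5) = 1050.16130
g₁ = m₃ / m₂^(3/2) = 1697.98552 / 1050.16130 ≈ 1.617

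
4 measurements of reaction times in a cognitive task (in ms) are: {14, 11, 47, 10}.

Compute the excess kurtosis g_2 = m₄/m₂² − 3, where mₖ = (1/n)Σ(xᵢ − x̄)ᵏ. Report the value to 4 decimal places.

x̄ = 20.5000
Σ(xᵢ − x̄)² = 945.0000 ⇒ m₂ = 236.25000
Σ(xᵢ − x̄)⁴ = 515240.2500 ⇒ m₄ = 128810.06250
m₂² = 55814.06250
g_2 = m₄/m₂² − 3 = 2.30784 − 3 ≈ -0.6922

-0.6922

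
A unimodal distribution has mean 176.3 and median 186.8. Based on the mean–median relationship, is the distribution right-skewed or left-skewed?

left-skewed

mean − median = 176.3 − 186.8 = -10.5
mean < median ⇒ the longer tail is on the left ⇒ left-skewed (negatively skewed).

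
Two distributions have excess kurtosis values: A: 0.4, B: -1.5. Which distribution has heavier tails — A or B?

A

Higher excess kurtosis ⇒ heavier tails relative to the normal distribution.
0.4 vs -1.5: the larger is 0.4, so A has heavier tails. (A is leptokurtic — heavier-than-normal tails; the other is platykurtic.)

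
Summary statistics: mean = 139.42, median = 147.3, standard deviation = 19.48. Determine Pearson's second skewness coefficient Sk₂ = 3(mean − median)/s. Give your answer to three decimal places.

Sk₂ = 3(139.42 − 147.3) / 19.48 = 3 × -7.8800 / 19.48
    = -23.6400 / 19.48 ≈ -1.214

-1.214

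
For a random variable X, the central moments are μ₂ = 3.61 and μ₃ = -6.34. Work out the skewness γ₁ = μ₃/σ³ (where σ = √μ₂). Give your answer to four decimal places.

-0.9243

σ = √μ₂ = √3.61 = 1.90000
σ³ = μ₂^(3/2) = 6.85900
γ₁ = μ₃/σ³ = -6.34 / 6.85900 ≈ -0.9243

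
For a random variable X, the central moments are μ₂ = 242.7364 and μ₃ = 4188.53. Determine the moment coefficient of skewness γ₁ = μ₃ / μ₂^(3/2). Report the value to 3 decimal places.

σ = √μ₂ = √242.7364 = 15.58000
σ³ = μ₂^(3/2) = 3781.83311
γ₁ = μ₃/σ³ = 4188.53 / 3781.83311 ≈ 1.108

1.108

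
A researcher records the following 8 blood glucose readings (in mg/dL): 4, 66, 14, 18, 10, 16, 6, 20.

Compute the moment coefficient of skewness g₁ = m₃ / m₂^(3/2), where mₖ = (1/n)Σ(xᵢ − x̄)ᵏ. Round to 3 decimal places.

x̄ = (4 + 66 + 14 + 18 + 10 + 16 + 6 + 20) / 8 = 19.2500
deviations (xᵢ − x̄): -15.2500, 46.7500, -5.2500, -1.2500, -9.2500, -3.2500, -13.2500, 0.7500
Σ(xᵢ − x̄)² = 2719.5000 ⇒ m₂ = 2719.5000/8 = 339.93750
Σ(xᵢ − x̄)³ = 95330.2500 ⇒ m₃ = 95330.2500/8 = 11916.28125
m₂^(3/2) = 339.93750^(1.5) = 6267.56165
g₁ = m₃ / m₂^(3/2) = 11916.28125 / 6267.56165 ≈ 1.901

1.901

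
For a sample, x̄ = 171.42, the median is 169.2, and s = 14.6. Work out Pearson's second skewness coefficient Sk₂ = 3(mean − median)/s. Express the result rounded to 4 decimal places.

0.4562

Sk₂ = 3(171.42 − 169.2) / 14.6 = 3 × 2.2200 / 14.6
    = 6.6600 / 14.6 ≈ 0.4562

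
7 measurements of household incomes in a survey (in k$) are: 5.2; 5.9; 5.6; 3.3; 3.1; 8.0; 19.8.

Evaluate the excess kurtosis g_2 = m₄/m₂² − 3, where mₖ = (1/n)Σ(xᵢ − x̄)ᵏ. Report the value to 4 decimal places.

x̄ = 7.2714
Σ(xᵢ − x̄)² = 199.6343 ⇒ m₂ = 28.51918
Σ(xᵢ − x̄)⁴ = 25219.6303 ⇒ m₄ = 3602.80433
m₂² = 813.34384
g_2 = m₄/m₂² − 3 = 4.42962 − 3 ≈ 1.4296

1.4296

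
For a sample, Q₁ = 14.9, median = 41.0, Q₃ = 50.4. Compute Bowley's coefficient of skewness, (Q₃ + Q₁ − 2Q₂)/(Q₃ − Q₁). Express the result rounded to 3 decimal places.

numerator: Q₃ + Q₁ − 2Q₂ = 50.4 + 14.9 − 2×41.0 = -16.7000
denominator: Q₃ − Q₁ = 50.4 − 14.9 = 35.5000
Bowley skewness = -16.7000 / 35.5000 ≈ -0.470

-0.470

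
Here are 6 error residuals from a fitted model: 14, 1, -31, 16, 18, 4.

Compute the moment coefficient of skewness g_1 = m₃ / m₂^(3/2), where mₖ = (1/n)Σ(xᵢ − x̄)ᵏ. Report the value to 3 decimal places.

x̄ = (14 + 1 - 31 + 16 + 18 + 4) / 6 = 3.6667
deviations (xᵢ − x̄): 10.3333, -2.6667, -34.6667, 12.3333, 14.3333, 0.3333
Σ(xᵢ − x̄)² = 1673.3333 ⇒ m₂ = 1673.3333/6 = 278.88889
Σ(xᵢ − x̄)³ = -35756.4444 ⇒ m₃ = -35756.4444/6 = -5959.40741
m₂^(3/2) = 278.88889^(1.5) = 4657.43517
g_1 = m₃ / m₂^(3/2) = -5959.40741 / 4657.43517 ≈ -1.280

-1.280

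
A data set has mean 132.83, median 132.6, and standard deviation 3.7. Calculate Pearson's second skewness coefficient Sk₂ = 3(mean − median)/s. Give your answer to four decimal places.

Sk₂ = 3(132.83 − 132.6) / 3.7 = 3 × 0.2300 / 3.7
    = 0.6900 / 3.7 ≈ 0.1865

0.1865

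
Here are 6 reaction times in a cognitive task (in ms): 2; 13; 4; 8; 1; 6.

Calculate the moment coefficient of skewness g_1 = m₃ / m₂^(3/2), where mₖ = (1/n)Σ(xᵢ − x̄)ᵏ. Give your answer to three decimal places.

0.642

x̄ = (2 + 13 + 4 + 8 + 1 + 6) / 6 = 5.6667
deviations (xᵢ − x̄): -3.6667, 7.3333, -1.6667, 2.3333, -4.6667, 0.3333
Σ(xᵢ − x̄)² = 97.3333 ⇒ m₂ = 97.3333/6 = 16.22222
Σ(xᵢ − x̄)³ = 251.5556 ⇒ m₃ = 251.5556/6 = 41.92593
m₂^(3/2) = 16.22222^(1.5) = 65.33795
g_1 = m₃ / m₂^(3/2) = 41.92593 / 65.33795 ≈ 0.642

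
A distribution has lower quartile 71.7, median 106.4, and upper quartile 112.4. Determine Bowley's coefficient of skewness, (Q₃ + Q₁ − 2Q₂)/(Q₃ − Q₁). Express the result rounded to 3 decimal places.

-0.705

numerator: Q₃ + Q₁ − 2Q₂ = 112.4 + 71.7 − 2×106.4 = -28.7000
denominator: Q₃ − Q₁ = 112.4 − 71.7 = 40.7000
Bowley skewness = -28.7000 / 40.7000 ≈ -0.705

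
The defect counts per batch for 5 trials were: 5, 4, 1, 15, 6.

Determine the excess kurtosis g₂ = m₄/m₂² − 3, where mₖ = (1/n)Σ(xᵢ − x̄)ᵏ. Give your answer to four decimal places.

-0.2494

x̄ = 6.2000
Σ(xᵢ − x̄)² = 110.8000 ⇒ m₂ = 22.16000
Σ(xᵢ − x̄)⁴ = 6753.6160 ⇒ m₄ = 1350.72320
m₂² = 491.06560
g₂ = m₄/m₂² − 3 = 2.75060 − 3 ≈ -0.2494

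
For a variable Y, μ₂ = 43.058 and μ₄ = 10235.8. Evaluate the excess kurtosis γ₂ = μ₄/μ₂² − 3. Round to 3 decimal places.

μ₂² = 43.058² = 1853.99136
μ₄/μ₂² = 10235.8 / 1853.99136 = 5.52095
γ₂ = 5.52095 − 3 ≈ 2.521

2.521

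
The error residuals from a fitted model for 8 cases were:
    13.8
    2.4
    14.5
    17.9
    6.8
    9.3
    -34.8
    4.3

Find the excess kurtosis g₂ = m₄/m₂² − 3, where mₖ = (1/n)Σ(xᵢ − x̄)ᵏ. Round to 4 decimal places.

x̄ = 4.2750
Σ(xᵢ − x̄)² = 1942.9150 ⇒ m₂ = 242.86437
Σ(xᵢ − x̄)⁴ = 2385603.1157 ⇒ m₄ = 298200.38947
m₂² = 58983.10464
g₂ = m₄/m₂² − 3 = 5.05569 − 3 ≈ 2.0557

2.0557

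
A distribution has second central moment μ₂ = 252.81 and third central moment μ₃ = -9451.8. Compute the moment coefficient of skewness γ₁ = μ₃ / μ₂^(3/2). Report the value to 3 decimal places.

-2.351

σ = √μ₂ = √252.81 = 15.90000
σ³ = μ₂^(3/2) = 4019.67900
γ₁ = μ₃/σ³ = -9451.8 / 4019.67900 ≈ -2.351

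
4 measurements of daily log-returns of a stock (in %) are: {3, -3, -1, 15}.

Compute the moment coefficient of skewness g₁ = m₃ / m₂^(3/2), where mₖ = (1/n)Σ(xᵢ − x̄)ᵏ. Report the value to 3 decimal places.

0.848

x̄ = (3 - 3 - 1 + 15) / 4 = 3.5000
deviations (xᵢ − x̄): -0.5000, -6.5000, -4.5000, 11.5000
Σ(xᵢ − x̄)² = 195.0000 ⇒ m₂ = 195.0000/4 = 48.75000
Σ(xᵢ − x̄)³ = 1155.0000 ⇒ m₃ = 1155.0000/4 = 288.75000
m₂^(3/2) = 48.75000^(1.5) = 340.37835
g₁ = m₃ / m₂^(3/2) = 288.75000 / 340.37835 ≈ 0.848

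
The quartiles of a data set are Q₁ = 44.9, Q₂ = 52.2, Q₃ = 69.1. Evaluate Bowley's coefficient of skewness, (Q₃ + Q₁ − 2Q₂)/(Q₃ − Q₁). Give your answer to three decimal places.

0.397

numerator: Q₃ + Q₁ − 2Q₂ = 69.1 + 44.9 − 2×52.2 = 9.6000
denominator: Q₃ − Q₁ = 69.1 − 44.9 = 24.2000
Bowley skewness = 9.6000 / 24.2000 ≈ 0.397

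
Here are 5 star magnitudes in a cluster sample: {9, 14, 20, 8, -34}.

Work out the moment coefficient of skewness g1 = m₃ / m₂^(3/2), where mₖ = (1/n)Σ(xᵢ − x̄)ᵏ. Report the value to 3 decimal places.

x̄ = (9 + 14 + 20 + 8 - 34) / 5 = 3.4000
deviations (xᵢ − x̄): 5.6000, 10.6000, 16.6000, 4.6000, -37.4000
Σ(xᵢ − x̄)² = 1839.2000 ⇒ m₂ = 1839.2000/5 = 367.84000
Σ(xᵢ − x̄)³ = -46275.3600 ⇒ m₃ = -46275.3600/5 = -9255.07200
m₂^(3/2) = 367.84000^(1.5) = 7054.86050
g1 = m₃ / m₂^(3/2) = -9255.07200 / 7054.86050 ≈ -1.312

-1.312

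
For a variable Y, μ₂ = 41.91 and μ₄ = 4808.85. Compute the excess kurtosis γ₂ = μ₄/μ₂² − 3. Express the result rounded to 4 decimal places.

μ₂² = 41.91² = 1756.44810
μ₄/μ₂² = 4808.85 / 1756.44810 = 2.73783
γ₂ = 2.73783 − 3 ≈ -0.2622

-0.2622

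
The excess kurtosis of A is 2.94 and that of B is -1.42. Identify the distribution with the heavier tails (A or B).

Higher excess kurtosis ⇒ heavier tails relative to the normal distribution.
2.94 vs -1.42: the larger is 2.94, so A has heavier tails. (A is leptokurtic — heavier-than-normal tails; the other is platykurtic.)

A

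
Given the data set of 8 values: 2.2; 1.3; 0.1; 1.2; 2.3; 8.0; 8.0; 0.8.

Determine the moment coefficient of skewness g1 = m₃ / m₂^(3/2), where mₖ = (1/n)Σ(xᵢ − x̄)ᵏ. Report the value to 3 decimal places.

x̄ = (2.2 + 1.3 + 0.1 + 1.2 + 2.3 + 8.0 + 8.0 + 0.8) / 8 = 2.9875
deviations (xᵢ − x̄): -0.7875, -1.6875, -2.8875, -1.7875, -0.6875, 5.0125, 5.0125, -2.1875
Σ(xᵢ − x̄)² = 70.5088 ⇒ m₂ = 70.5088/8 = 8.81359
Σ(xᵢ − x̄)³ = 206.0071 ⇒ m₃ = 206.0071/8 = 25.75089
m₂^(3/2) = 8.81359^(1.5) = 26.16553
g1 = m₃ / m₂^(3/2) = 25.75089 / 26.16553 ≈ 0.984

0.984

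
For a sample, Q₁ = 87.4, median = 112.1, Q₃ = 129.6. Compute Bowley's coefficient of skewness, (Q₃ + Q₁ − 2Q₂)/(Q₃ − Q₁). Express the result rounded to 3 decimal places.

-0.171

numerator: Q₃ + Q₁ − 2Q₂ = 129.6 + 87.4 − 2×112.1 = -7.2000
denominator: Q₃ − Q₁ = 129.6 − 87.4 = 42.2000
Bowley skewness = -7.2000 / 42.2000 ≈ -0.171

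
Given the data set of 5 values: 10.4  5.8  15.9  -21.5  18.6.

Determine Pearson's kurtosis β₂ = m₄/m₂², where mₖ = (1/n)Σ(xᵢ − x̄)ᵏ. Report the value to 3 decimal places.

2.796

x̄ = 5.8400
Σ(xᵢ − x̄)² = 1032.2920 ⇒ m₂ = 206.45840
Σ(xᵢ − x̄)⁴ = 595903.8859 ⇒ m₄ = 119180.77718
m₂² = 42625.07093
β₂ = m₄/m₂² = 119180.77718 / 42625.07093 ≈ 2.796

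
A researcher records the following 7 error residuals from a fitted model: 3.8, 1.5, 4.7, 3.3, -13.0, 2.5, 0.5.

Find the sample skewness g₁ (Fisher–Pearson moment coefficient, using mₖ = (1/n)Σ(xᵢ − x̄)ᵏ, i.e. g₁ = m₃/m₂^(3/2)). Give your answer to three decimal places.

-1.820

x̄ = (3.8 + 1.5 + 4.7 + 3.3 - 13.0 + 2.5 + 0.5) / 7 = 0.4714
deviations (xᵢ − x̄): 3.3286, 1.0286, 4.2286, 2.8286, -13.4714, 2.0286, 0.0286
Σ(xᵢ − x̄)² = 223.6143 ⇒ m₂ = 223.6143/7 = 31.94490
Σ(xᵢ − x̄)³ = -2300.2309 ⇒ m₃ = -2300.2309/7 = -328.60441
m₂^(3/2) = 31.94490^(1.5) = 180.55198
g₁ = m₃ / m₂^(3/2) = -328.60441 / 180.55198 ≈ -1.820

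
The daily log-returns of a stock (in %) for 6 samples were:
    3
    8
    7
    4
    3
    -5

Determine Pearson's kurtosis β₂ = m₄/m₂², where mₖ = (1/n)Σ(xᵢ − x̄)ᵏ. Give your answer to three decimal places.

2.962

x̄ = 3.3333
Σ(xᵢ − x̄)² = 105.3333 ⇒ m₂ = 17.55556
Σ(xᵢ − x̄)⁴ = 5477.7778 ⇒ m₄ = 912.96296
m₂² = 308.19753
β₂ = m₄/m₂² = 912.96296 / 308.19753 ≈ 2.962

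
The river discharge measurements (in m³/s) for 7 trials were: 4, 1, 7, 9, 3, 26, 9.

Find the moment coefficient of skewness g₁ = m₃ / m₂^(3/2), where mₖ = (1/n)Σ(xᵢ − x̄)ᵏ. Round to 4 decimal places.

1.4877

x̄ = (4 + 1 + 7 + 9 + 3 + 26 + 9) / 7 = 8.4286
deviations (xᵢ − x̄): -4.4286, -7.4286, -1.4286, 0.5714, -5.4286, 17.5714, 0.5714
Σ(xᵢ − x̄)² = 415.7143 ⇒ m₂ = 415.7143/7 = 59.38776
Σ(xᵢ − x̄)³ = 4765.9592 ⇒ m₃ = 4765.9592/7 = 680.85131
m₂^(3/2) = 59.38776^(1.5) = 457.66254
g₁ = m₃ / m₂^(3/2) = 680.85131 / 457.66254 ≈ 1.4877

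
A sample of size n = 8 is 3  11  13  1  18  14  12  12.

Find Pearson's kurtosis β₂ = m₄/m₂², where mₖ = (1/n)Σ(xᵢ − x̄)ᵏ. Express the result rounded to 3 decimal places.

2.298

x̄ = 10.5000
Σ(xᵢ − x̄)² = 226.0000 ⇒ m₂ = 28.25000
Σ(xᵢ − x̄)⁴ = 14672.5000 ⇒ m₄ = 1834.06250
m₂² = 798.06250
β₂ = m₄/m₂² = 1834.06250 / 798.06250 ≈ 2.298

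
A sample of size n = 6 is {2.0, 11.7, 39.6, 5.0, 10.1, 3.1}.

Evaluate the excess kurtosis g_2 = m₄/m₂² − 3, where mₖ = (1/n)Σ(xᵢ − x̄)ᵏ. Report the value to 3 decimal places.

0.679

x̄ = 11.9167
Σ(xᵢ − x̄)² = 993.6283 ⇒ m₂ = 165.60472
Σ(xᵢ − x̄)⁴ = 605331.2043 ⇒ m₄ = 100888.53405
m₂² = 27424.92402
g_2 = m₄/m₂² − 3 = 3.67872 − 3 ≈ 0.679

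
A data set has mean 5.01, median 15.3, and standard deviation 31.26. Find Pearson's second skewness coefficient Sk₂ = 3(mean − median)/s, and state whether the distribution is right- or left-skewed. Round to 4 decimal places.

Sk₂ = 3(5.01 − 15.3) / 31.26 = 3 × -10.2900 / 31.26
    = -30.8700 / 31.26 ≈ -0.9875
Sk₂ < 0 ⇒ mean < median ⇒ left-skewed (negative skew).

-0.9875, left-skewed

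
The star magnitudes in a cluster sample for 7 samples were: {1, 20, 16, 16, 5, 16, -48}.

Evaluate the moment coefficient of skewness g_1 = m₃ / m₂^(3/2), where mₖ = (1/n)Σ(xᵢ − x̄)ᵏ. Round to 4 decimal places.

-1.7130

x̄ = (1 + 20 + 16 + 16 + 5 + 16 - 48) / 7 = 3.7143
deviations (xᵢ − x̄): -2.7143, 16.2857, 12.2857, 12.2857, 1.2857, 12.2857, -51.7143
Σ(xᵢ − x̄)² = 3401.4286 ⇒ m₂ = 3401.4286/7 = 485.91837
Σ(xᵢ − x̄)³ = -128438.3265 ⇒ m₃ = -128438.3265/7 = -18348.33236
m₂^(3/2) = 485.91837^(1.5) = 10711.36881
g_1 = m₃ / m₂^(3/2) = -18348.33236 / 10711.36881 ≈ -1.7130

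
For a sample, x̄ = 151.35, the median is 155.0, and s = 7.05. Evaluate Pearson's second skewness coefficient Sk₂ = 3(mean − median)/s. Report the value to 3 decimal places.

-1.553

Sk₂ = 3(151.35 − 155.0) / 7.05 = 3 × -3.6500 / 7.05
    = -10.9500 / 7.05 ≈ -1.553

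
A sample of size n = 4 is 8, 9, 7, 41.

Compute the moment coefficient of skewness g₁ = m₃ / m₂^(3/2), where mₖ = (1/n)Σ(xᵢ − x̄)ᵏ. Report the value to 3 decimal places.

x̄ = (8 + 9 + 7 + 41) / 4 = 16.2500
deviations (xᵢ − x̄): -8.2500, -7.2500, -9.2500, 24.7500
Σ(xᵢ − x̄)² = 818.7500 ⇒ m₂ = 818.7500/4 = 204.68750
Σ(xᵢ − x̄)³ = 13426.8750 ⇒ m₃ = 13426.8750/4 = 3356.71875
m₂^(3/2) = 204.68750^(1.5) = 2928.44440
g₁ = m₃ / m₂^(3/2) = 3356.71875 / 2928.44440 ≈ 1.146

1.146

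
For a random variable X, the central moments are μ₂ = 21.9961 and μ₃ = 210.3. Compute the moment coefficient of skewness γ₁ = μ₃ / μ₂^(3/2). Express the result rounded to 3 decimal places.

2.039

σ = √μ₂ = √21.9961 = 4.69000
σ³ = μ₂^(3/2) = 103.16171
γ₁ = μ₃/σ³ = 210.3 / 103.16171 ≈ 2.039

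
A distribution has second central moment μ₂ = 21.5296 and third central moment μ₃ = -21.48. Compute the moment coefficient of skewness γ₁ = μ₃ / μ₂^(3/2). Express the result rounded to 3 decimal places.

σ = √μ₂ = √21.5296 = 4.64000
σ³ = μ₂^(3/2) = 99.89734
γ₁ = μ₃/σ³ = -21.48 / 99.89734 ≈ -0.215

-0.215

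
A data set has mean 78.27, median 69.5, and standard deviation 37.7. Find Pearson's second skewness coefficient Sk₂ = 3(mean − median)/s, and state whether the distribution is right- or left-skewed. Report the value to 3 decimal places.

Sk₂ = 3(78.27 − 69.5) / 37.7 = 3 × 8.7700 / 37.7
    = 26.3100 / 37.7 ≈ 0.698
Sk₂ > 0 ⇒ mean > median ⇒ right-skewed (positive skew).

0.698, right-skewed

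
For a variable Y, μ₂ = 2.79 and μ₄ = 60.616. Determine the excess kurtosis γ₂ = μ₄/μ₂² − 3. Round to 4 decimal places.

4.7872

μ₂² = 2.79² = 7.78410
μ₄/μ₂² = 60.616 / 7.78410 = 7.78716
γ₂ = 7.78716 − 3 ≈ 4.7872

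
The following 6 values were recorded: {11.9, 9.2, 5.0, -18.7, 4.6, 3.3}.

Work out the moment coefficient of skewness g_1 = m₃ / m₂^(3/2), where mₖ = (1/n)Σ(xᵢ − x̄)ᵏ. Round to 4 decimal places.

-1.4316

x̄ = (11.9 + 9.2 + 5.0 - 18.7 + 4.6 + 3.3) / 6 = 2.5500
deviations (xᵢ − x̄): 9.3500, 6.6500, 2.4500, -21.2500, 2.0500, 0.7500
Σ(xᵢ − x̄)² = 593.9750 ⇒ m₂ = 593.9750/6 = 98.99583
Σ(xᵢ − x̄)³ = -8460.4800 ⇒ m₃ = -8460.4800/6 = -1410.08000
m₂^(3/2) = 98.99583^(1.5) = 984.97538
g_1 = m₃ / m₂^(3/2) = -1410.08000 / 984.97538 ≈ -1.4316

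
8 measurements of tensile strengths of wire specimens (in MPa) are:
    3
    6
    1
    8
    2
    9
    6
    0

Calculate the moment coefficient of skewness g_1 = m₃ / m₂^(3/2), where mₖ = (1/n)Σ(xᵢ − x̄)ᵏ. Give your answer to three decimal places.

x̄ = (3 + 6 + 1 + 8 + 2 + 9 + 6 + 0) / 8 = 4.3750
deviations (xᵢ − x̄): -1.3750, 1.6250, -3.3750, 3.6250, -2.3750, 4.6250, 1.6250, -4.3750
Σ(xᵢ − x̄)² = 77.8750 ⇒ m₂ = 77.8750/8 = 9.73438
Σ(xᵢ − x̄)³ = 16.9688 ⇒ m₃ = 16.9688/8 = 2.12109
m₂^(3/2) = 9.73438^(1.5) = 30.37121
g_1 = m₃ / m₂^(3/2) = 2.12109 / 30.37121 ≈ 0.070

0.070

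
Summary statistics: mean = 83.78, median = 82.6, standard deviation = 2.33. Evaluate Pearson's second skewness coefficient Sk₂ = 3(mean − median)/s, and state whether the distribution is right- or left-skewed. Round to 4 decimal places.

Sk₂ = 3(83.78 − 82.6) / 2.33 = 3 × 1.1800 / 2.33
    = 3.5400 / 2.33 ≈ 1.5193
Sk₂ > 0 ⇒ mean > median ⇒ right-skewed (positive skew).

1.5193, right-skewed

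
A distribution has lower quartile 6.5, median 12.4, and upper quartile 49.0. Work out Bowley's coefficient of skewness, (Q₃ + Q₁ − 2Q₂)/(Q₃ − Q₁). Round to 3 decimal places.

0.722

numerator: Q₃ + Q₁ − 2Q₂ = 49.0 + 6.5 − 2×12.4 = 30.7000
denominator: Q₃ − Q₁ = 49.0 − 6.5 = 42.5000
Bowley skewness = 30.7000 / 42.5000 ≈ 0.722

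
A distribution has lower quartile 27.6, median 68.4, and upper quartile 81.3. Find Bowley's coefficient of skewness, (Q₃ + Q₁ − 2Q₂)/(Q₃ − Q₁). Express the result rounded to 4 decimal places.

-0.5196

numerator: Q₃ + Q₁ − 2Q₂ = 81.3 + 27.6 − 2×68.4 = -27.9000
denominator: Q₃ − Q₁ = 81.3 − 27.6 = 53.7000
Bowley skewness = -27.9000 / 53.7000 ≈ -0.5196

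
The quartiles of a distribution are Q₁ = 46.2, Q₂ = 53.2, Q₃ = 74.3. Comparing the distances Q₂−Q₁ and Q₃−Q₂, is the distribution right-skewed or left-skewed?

Q₂ − Q₁ = 7.0;  Q₃ − Q₂ = 21.1
Q₃ − Q₂ > Q₂ − Q₁ ⇒ the upper half is more spread out ⇒ right-skewed.

right-skewed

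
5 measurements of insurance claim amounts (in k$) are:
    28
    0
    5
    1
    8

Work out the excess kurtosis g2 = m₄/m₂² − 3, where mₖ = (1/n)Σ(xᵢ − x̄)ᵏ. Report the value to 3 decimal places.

-0.134

x̄ = 8.4000
Σ(xᵢ − x̄)² = 521.2000 ⇒ m₂ = 104.24000
Σ(xᵢ − x̄)⁴ = 155689.9360 ⇒ m₄ = 31137.98720
m₂² = 10865.97760
g2 = m₄/m₂² − 3 = 2.86564 − 3 ≈ -0.134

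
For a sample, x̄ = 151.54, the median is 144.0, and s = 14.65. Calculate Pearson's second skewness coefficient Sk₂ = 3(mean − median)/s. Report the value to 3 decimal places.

Sk₂ = 3(151.54 − 144.0) / 14.65 = 3 × 7.5400 / 14.65
    = 22.6200 / 14.65 ≈ 1.544

1.544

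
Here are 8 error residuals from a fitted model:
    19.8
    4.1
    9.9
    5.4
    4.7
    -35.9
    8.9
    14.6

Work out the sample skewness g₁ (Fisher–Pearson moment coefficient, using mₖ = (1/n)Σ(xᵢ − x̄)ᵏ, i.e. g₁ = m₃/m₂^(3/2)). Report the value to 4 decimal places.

-1.8034

x̄ = (19.8 + 4.1 + 9.9 + 5.4 + 4.7 - 35.9 + 8.9 + 14.6) / 8 = 3.9375
deviations (xᵢ − x̄): 15.8625, 0.1625, 5.9625, 1.4625, 0.7625, -39.8375, 4.9625, 10.6625
Σ(xᵢ − x̄)² = 2015.2587 ⇒ m₂ = 2015.2587/8 = 251.90734
Σ(xᵢ − x̄)³ = -57681.8920 ⇒ m₃ = -57681.8920/8 = -7210.23650
m₂^(3/2) = 251.90734^(1.5) = 3998.16988
g₁ = m₃ / m₂^(3/2) = -7210.23650 / 3998.16988 ≈ -1.8034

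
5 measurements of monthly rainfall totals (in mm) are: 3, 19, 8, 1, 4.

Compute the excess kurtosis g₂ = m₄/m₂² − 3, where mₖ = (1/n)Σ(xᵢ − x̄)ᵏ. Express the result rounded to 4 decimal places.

-0.3643

x̄ = 7.0000
Σ(xᵢ − x̄)² = 206.0000 ⇒ m₂ = 41.20000
Σ(xᵢ − x̄)⁴ = 22370.0000 ⇒ m₄ = 4474.00000
m₂² = 1697.44000
g₂ = m₄/m₂² − 3 = 2.63573 − 3 ≈ -0.3643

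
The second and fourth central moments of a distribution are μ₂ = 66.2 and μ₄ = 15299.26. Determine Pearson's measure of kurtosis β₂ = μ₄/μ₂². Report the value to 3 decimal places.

3.491

μ₂² = 66.2² = 4382.44000
μ₄/μ₂² = 15299.26 / 4382.44000 = 3.49104
β₂ ≈ 3.491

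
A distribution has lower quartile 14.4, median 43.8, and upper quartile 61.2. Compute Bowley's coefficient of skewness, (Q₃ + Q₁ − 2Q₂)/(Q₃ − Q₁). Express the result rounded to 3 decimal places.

-0.256

numerator: Q₃ + Q₁ − 2Q₂ = 61.2 + 14.4 − 2×43.8 = -12.0000
denominator: Q₃ − Q₁ = 61.2 − 14.4 = 46.8000
Bowley skewness = -12.0000 / 46.8000 ≈ -0.256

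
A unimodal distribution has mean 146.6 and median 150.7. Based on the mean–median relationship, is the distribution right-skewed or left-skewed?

mean − median = 146.6 − 150.7 = -4.1
mean < median ⇒ the longer tail is on the left ⇒ left-skewed (negatively skewed).

left-skewed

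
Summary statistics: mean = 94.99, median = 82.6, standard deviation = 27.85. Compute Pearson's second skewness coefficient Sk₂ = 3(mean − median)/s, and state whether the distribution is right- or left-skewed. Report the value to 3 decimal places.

1.335, right-skewed

Sk₂ = 3(94.99 − 82.6) / 27.85 = 3 × 12.3900 / 27.85
    = 37.1700 / 27.85 ≈ 1.335
Sk₂ > 0 ⇒ mean > median ⇒ right-skewed (positive skew).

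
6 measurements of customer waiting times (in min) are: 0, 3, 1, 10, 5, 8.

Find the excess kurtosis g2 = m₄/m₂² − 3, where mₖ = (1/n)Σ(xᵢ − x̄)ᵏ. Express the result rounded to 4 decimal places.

-1.3713

x̄ = 4.5000
Σ(xᵢ − x̄)² = 77.5000 ⇒ m₂ = 12.91667
Σ(xᵢ − x̄)⁴ = 1630.3750 ⇒ m₄ = 271.72917
m₂² = 166.84028
g2 = m₄/m₂² − 3 = 1.62868 − 3 ≈ -1.3713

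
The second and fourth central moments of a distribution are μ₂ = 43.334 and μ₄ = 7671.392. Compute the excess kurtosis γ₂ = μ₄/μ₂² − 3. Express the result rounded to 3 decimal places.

μ₂² = 43.334² = 1877.83556
μ₄/μ₂² = 7671.392 / 1877.83556 = 4.08523
γ₂ = 4.08523 − 3 ≈ 1.085

1.085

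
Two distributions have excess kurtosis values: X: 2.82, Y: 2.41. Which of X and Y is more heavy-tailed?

X

Higher excess kurtosis ⇒ heavier tails relative to the normal distribution.
2.82 vs 2.41: the larger is 2.82, so X has heavier tails.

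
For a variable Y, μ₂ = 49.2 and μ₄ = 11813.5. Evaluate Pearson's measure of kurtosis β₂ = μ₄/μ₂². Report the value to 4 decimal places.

μ₂² = 49.2² = 2420.64000
μ₄/μ₂² = 11813.5 / 2420.64000 = 4.88032
β₂ ≈ 4.8803

4.8803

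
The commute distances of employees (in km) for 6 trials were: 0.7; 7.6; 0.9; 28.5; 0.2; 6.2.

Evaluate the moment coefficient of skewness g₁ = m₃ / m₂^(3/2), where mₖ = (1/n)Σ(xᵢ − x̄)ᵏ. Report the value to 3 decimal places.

x̄ = (0.7 + 7.6 + 0.9 + 28.5 + 0.2 + 6.2) / 6 = 7.3500
deviations (xᵢ − x̄): -6.6500, 0.2500, -6.4500, 21.1500, -7.1500, -1.1500
Σ(xᵢ − x̄)² = 585.6550 ⇒ m₂ = 585.6550/6 = 97.60917
Σ(xᵢ − x̄)³ = 8531.4240 ⇒ m₃ = 8531.4240/6 = 1421.90400
m₂^(3/2) = 97.60917^(1.5) = 964.35272
g₁ = m₃ / m₂^(3/2) = 1421.90400 / 964.35272 ≈ 1.474

1.474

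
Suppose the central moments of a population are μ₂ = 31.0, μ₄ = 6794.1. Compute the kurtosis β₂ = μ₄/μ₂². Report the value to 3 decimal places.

7.070

μ₂² = 31.0² = 961.00000
μ₄/μ₂² = 6794.1 / 961.00000 = 7.06982
β₂ ≈ 7.070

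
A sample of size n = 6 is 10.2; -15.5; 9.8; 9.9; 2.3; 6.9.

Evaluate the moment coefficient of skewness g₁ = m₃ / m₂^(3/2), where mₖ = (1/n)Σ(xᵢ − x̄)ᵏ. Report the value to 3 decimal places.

x̄ = (10.2 - 15.5 + 9.8 + 9.9 + 2.3 + 6.9) / 6 = 3.9333
deviations (xᵢ − x̄): 6.2667, -19.4333, 5.8667, 5.9667, -1.6333, 2.9667
Σ(xᵢ − x̄)² = 498.4133 ⇒ m₂ = 498.4133/6 = 83.06889
Σ(xᵢ − x̄)³ = -6656.8956 ⇒ m₃ = -6656.8956/6 = -1109.48259
m₂^(3/2) = 83.06889^(1.5) = 757.10759
g₁ = m₃ / m₂^(3/2) = -1109.48259 / 757.10759 ≈ -1.465

-1.465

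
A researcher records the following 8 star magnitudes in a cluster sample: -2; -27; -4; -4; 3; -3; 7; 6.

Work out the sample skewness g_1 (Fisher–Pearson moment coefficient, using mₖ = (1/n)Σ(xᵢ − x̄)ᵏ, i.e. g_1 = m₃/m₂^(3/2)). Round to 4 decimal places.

x̄ = (-2 - 27 - 4 - 4 + 3 - 3 + 7 + 6) / 8 = -3.0000
deviations (xᵢ − x̄): 1.0000, -24.0000, -1.0000, -1.0000, 6.0000, 0.0000, 10.0000, 9.0000
Σ(xᵢ − x̄)² = 796.0000 ⇒ m₂ = 796.0000/8 = 99.50000
Σ(xᵢ − x̄)³ = -11880.0000 ⇒ m₃ = -11880.0000/8 = -1485.00000
m₂^(3/2) = 99.50000^(1.5) = 992.50938
g_1 = m₃ / m₂^(3/2) = -1485.00000 / 992.50938 ≈ -1.4962

-1.4962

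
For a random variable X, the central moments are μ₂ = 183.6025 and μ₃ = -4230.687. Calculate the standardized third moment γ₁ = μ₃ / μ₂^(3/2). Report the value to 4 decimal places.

-1.7006

σ = √μ₂ = √183.6025 = 13.55000
σ³ = μ₂^(3/2) = 2487.81387
γ₁ = μ₃/σ³ = -4230.687 / 2487.81387 ≈ -1.7006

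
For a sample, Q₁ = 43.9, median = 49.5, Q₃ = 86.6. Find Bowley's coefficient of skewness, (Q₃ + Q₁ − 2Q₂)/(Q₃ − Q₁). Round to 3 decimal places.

numerator: Q₃ + Q₁ − 2Q₂ = 86.6 + 43.9 − 2×49.5 = 31.5000
denominator: Q₃ − Q₁ = 86.6 − 43.9 = 42.7000
Bowley skewness = 31.5000 / 42.7000 ≈ 0.738

0.738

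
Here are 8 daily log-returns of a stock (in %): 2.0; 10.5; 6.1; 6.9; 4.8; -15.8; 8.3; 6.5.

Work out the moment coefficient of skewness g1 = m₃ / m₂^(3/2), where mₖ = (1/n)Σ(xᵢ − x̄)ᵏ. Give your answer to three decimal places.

x̄ = (2.0 + 10.5 + 6.1 + 6.9 + 4.8 - 15.8 + 8.3 + 6.5) / 8 = 3.6625
deviations (xᵢ − x̄): -1.6625, 6.8375, 2.4375, 3.2375, 1.1375, -19.4625, 4.6375, 2.8375
Σ(xᵢ − x̄)² = 475.5788 ⇒ m₂ = 475.5788/8 = 59.44734
Σ(xᵢ − x̄)³ = -6884.6420 ⇒ m₃ = -6884.6420/8 = -860.58025
m₂^(3/2) = 59.44734^(1.5) = 458.35153
g1 = m₃ / m₂^(3/2) = -860.58025 / 458.35153 ≈ -1.878

-1.878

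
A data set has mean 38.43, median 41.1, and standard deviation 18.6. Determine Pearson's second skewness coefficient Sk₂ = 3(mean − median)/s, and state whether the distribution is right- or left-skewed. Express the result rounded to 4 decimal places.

-0.4306, left-skewed

Sk₂ = 3(38.43 − 41.1) / 18.6 = 3 × -2.6700 / 18.6
    = -8.0100 / 18.6 ≈ -0.4306
Sk₂ < 0 ⇒ mean < median ⇒ left-skewed (negative skew).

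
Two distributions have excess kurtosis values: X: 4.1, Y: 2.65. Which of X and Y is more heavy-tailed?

X

Higher excess kurtosis ⇒ heavier tails relative to the normal distribution.
4.1 vs 2.65: the larger is 4.1, so X has heavier tails.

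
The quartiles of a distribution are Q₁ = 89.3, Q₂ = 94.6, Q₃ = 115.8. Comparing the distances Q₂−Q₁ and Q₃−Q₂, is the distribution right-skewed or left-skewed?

Q₂ − Q₁ = 5.3;  Q₃ − Q₂ = 21.2
Q₃ − Q₂ > Q₂ − Q₁ ⇒ the upper half is more spread out ⇒ right-skewed.

right-skewed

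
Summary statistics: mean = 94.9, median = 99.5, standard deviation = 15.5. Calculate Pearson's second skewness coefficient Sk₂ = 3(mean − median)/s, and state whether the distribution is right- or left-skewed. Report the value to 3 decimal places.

-0.890, left-skewed

Sk₂ = 3(94.9 − 99.5) / 15.5 = 3 × -4.6000 / 15.5
    = -13.8000 / 15.5 ≈ -0.890
Sk₂ < 0 ⇒ mean < median ⇒ left-skewed (negative skew).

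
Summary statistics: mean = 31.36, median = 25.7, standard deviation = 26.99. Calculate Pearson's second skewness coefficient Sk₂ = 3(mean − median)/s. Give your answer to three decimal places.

0.629

Sk₂ = 3(31.36 − 25.7) / 26.99 = 3 × 5.6600 / 26.99
    = 16.9800 / 26.99 ≈ 0.629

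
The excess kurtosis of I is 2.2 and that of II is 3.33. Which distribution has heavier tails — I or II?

Higher excess kurtosis ⇒ heavier tails relative to the normal distribution.
2.2 vs 3.33: the larger is 3.33, so II has heavier tails.

II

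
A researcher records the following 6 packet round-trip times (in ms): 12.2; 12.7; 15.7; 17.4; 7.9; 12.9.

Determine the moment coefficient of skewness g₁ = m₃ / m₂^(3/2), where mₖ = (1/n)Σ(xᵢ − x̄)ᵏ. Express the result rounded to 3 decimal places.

x̄ = (12.2 + 12.7 + 15.7 + 17.4 + 7.9 + 12.9) / 6 = 13.1333
deviations (xᵢ − x̄): -0.9333, -0.4333, 2.5667, 4.2667, -5.2333, -0.2333
Σ(xᵢ − x̄)² = 53.2933 ⇒ m₂ = 53.2933/6 = 8.88222
Σ(xᵢ − x̄)³ = -49.6556 ⇒ m₃ = -49.6556/6 = -8.27593
m₂^(3/2) = 8.88222^(1.5) = 26.47174
g₁ = m₃ / m₂^(3/2) = -8.27593 / 26.47174 ≈ -0.313

-0.313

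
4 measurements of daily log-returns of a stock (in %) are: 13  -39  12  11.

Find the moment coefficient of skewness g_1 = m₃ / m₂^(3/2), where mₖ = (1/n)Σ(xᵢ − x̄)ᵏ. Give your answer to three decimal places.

x̄ = (13 - 39 + 12 + 11) / 4 = -0.7500
deviations (xᵢ − x̄): 13.7500, -38.2500, 12.7500, 11.7500
Σ(xᵢ − x̄)² = 1952.7500 ⇒ m₂ = 1952.7500/4 = 488.18750
Σ(xᵢ − x̄)³ = -49667.6250 ⇒ m₃ = -49667.6250/4 = -12416.90625
m₂^(3/2) = 488.18750^(1.5) = 10786.48597
g_1 = m₃ / m₂^(3/2) = -12416.90625 / 10786.48597 ≈ -1.151

-1.151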